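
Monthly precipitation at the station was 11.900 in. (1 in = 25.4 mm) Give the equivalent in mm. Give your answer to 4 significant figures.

302.3 mm

1 in = 25.4 mm, so 11.900 × 25.4 = 302.3 mm.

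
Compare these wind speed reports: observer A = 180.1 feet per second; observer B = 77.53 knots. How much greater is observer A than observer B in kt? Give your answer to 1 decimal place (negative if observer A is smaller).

observer A: 180.1 ft/s = 106.706 kt.
Difference: 106.706 − 77.530 = 29.2 kt.

29.2 kt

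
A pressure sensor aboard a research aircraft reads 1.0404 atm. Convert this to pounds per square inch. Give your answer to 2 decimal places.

1 atm = 14.6959 psi, so 1.0404 × 14.6959 = 15.29 psi.

15.29 psi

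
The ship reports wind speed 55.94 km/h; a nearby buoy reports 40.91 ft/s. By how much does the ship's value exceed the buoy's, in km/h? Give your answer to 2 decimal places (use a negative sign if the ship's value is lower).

the buoy: 40.91 ft/s = 44.8897 km/h.
Difference: 55.9400 − 44.8897 = 11.05 km/h.

11.05 km/h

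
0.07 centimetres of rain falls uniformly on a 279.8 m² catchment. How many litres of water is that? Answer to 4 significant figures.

195.9 litres

Depth: 0.07 cm × 10 = 0.7 mm.
1 mm over 1 m² is 1 L, so volume = 0.7 × 279.8 = 195.86 L ≈ 195.9 L.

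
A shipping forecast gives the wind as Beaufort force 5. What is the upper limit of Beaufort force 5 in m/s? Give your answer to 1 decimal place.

10.7 m/s

Beaufort 5 (fresh breeze) spans 8.0–10.7 m/s.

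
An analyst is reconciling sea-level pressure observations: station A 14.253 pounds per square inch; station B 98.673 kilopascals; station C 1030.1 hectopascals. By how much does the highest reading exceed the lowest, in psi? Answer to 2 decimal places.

station B: 98.673 kPa = 14.3113 psi.
station C: 1030.1 hPa = 14.9403 psi.
Spread: 14.9403 − 14.2530 = 0.69 psi.

0.69 psi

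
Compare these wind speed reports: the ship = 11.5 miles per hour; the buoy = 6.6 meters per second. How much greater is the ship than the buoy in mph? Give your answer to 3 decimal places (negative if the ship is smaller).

the buoy: 6.6 m/s = 14.76378 mph.
Difference: 11.50000 − 14.76378 = -3.264 mph.

-3.264 mph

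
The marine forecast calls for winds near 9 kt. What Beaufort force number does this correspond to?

9 kt lies in the Beaufort 3 band (gentle breeze, 7–10 kt).

Beaufort force 3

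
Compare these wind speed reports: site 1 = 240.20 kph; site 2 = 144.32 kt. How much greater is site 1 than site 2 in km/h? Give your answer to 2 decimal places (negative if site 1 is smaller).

site 2: 144.32 kt = 267.2806 km/h.
Difference: 240.2000 − 267.2806 = -27.08 km/h.

-27.08 km/h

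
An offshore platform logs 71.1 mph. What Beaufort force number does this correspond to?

71.1 mph = 31.8 m/s, which is Beaufort 11 (violent storm, 28.5–32.6 m/s).

Beaufort force 11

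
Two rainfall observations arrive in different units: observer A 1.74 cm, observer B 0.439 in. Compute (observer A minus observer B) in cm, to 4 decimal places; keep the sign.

0.6249 cm

observer B: 0.439 in = 1.115060 cm.
Difference: 1.740000 − 1.115060 = 0.6249 cm.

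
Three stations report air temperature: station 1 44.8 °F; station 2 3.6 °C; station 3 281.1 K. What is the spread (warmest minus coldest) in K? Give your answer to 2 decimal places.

4.35 K

station 1: 44.8 °F = 7.111 °C.
station 3: 281.1 K = 7.950 °C.
Spread: 7.950 − 3.600 = 4.350 °C.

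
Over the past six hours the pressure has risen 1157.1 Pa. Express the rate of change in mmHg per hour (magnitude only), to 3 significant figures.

1.45 mmHg per hour

1157.1 Pa / 6 h × 0.00750062 mmHg/Pa = 1.45 mmHg/h.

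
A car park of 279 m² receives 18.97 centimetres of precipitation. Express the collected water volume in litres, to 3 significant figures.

Depth: 18.97 cm × 10 = 189.7 mm.
1 mm over 1 m² is 1 L, so volume = 189.7 × 279 = 52926.3 L ≈ 52900 L.

52900 litres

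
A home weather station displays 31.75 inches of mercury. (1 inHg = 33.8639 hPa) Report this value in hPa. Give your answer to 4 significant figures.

1075 hPa

1 inHg = 33.8639 hPa, so 31.75 × 33.8639 = 1075 hPa.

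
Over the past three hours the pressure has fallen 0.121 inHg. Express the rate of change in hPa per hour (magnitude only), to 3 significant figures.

1.37 hPa per hour

0.121 inHg / 3 h × 33.8639 hPa/inHg = 1.37 hPa/h.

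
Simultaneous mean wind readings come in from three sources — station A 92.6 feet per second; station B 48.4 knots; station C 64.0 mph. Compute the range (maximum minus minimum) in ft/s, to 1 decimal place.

12.2 ft/s

station B: 48.4 kt = 81.690 ft/s.
station C: 64.0 mph = 93.867 ft/s.
Spread: 93.867 − 81.690 = 12.2 ft/s.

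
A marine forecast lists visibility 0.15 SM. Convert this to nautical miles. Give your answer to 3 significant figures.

1 SM = 0.868976 nmi, so 0.15 × 0.868976 = 0.130 nmi.

0.130 nmi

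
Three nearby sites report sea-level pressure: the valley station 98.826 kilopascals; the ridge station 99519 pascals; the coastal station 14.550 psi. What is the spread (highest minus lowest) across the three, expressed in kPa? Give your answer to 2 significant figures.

1.5 kPa

the ridge station: 99519 Pa = 99.519 kPa.
the coastal station: 14.550 psi = 100.319 kPa.
Spread: 100.319 − 98.826 = 1.5 kPa.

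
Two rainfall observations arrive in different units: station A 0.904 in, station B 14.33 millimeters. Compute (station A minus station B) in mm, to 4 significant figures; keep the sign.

8.632 mm

station A: 0.904 in = 22.96160 mm.
Difference: 22.96160 − 14.33000 = 8.632 mm.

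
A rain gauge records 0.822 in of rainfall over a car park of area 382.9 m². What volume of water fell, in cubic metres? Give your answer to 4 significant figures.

Depth: 0.822 in × 25.4 = 20.8788 mm.
1 mm over 1 m² is 1 L, so volume = 20.8788 × 382.9 = 7994.4925 L = 7.994 m³.

7.994 cubic metres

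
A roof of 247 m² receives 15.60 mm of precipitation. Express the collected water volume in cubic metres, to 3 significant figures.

1 mm over 1 m² is 1 L, so volume = 15.6 × 247 = 3853.2 L = 3.85 m³.

3.85 cubic metres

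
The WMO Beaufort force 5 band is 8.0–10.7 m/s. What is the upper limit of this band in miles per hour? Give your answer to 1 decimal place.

8.0–10.7 m/s × 2.237 = 17.9–23.9 mph.

23.9 mph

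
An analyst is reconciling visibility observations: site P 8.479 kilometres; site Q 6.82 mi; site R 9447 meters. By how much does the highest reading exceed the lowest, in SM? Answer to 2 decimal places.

site P: 8.479 km = 5.2686 SM.
site R: 9447 m = 5.8701 SM.
Spread: 6.8200 − 5.2686 = 1.55 SM.

1.55 SM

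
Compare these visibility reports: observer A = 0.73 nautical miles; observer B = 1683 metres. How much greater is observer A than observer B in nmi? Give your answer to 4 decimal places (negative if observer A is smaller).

-0.1787 nmi

observer B: 1683 m = 0.908747 nmi.
Difference: 0.730000 − 0.908747 = -0.1787 nmi.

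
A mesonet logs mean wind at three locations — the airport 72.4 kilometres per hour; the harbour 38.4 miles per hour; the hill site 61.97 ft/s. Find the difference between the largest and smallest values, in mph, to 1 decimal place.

the airport: 72.4 km/h = 44.987 mph.
the hill site: 61.97 ft/s = 42.252 mph.
Spread: 44.987 − 38.400 = 6.6 mph.

6.6 mph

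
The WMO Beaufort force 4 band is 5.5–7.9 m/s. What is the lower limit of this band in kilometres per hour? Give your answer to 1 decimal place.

19.8 km/h

5.5–7.9 m/s × 3.6 = 19.8–28.4 km/h.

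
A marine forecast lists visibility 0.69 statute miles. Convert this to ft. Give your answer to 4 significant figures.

1 SM = 5280 ft, so 0.69 × 5280 = 3643 ft.

3643 ft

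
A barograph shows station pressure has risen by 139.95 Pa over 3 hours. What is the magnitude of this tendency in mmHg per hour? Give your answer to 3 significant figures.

139.95 Pa / 3 h × 0.00750062 mmHg/Pa = 0.350 mmHg/h.

0.350 mmHg per hour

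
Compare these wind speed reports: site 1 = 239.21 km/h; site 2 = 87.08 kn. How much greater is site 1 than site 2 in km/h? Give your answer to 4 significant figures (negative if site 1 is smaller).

77.94 km/h

site 2: 87.08 kt = 161.2722 km/h.
Difference: 239.2100 − 161.2722 = 77.94 km/h.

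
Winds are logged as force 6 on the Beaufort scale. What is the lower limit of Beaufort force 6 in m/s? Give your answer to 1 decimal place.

Beaufort 6 (strong breeze) spans 10.8–13.8 m/s.

10.8 m/s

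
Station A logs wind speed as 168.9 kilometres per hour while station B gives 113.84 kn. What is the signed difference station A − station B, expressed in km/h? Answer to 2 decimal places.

-41.93 km/h

station B: 113.84 kt = 210.8317 km/h.
Difference: 168.9000 − 210.8317 = -41.93 km/h.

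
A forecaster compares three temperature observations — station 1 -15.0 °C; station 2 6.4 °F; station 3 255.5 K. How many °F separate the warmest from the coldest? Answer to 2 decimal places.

station 2: 6.4 °F = -14.222 °C.
station 3: 255.5 K = -17.650 °C.
Spread: (-14.222) − (-17.650) = 3.428 °C = 6.17 °F.

6.17 °F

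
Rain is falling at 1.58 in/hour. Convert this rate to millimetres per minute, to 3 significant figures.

1.58 in/hour × 25.4 mm/in × 0.0166667 hour/minute = 0.669 mm/minute.

0.669 mm/minute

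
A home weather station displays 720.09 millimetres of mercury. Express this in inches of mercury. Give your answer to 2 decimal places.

28.35 inHg

1 mmHg = 0.0393701 inHg, so 720.09 × 0.0393701 = 28.35 inHg.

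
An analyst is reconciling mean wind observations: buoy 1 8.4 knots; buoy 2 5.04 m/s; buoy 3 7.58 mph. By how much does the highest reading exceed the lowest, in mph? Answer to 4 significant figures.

3.694 mph

buoy 1: 8.4 kt = 9.66655 mph.
buoy 2: 5.04 m/s = 11.27416 mph.
Spread: 11.27416 − 7.58000 = 3.694 mph.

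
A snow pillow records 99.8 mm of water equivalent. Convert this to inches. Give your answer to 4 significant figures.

3.929 in

1 mm = 0.0393701 in, so 99.8 × 0.0393701 = 3.929 in.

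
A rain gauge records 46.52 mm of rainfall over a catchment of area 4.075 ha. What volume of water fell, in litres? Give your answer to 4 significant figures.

Area: 4.075 ha = 40750 m².
1 mm over 1 m² is 1 L, so volume = 46.52 × 40750 = 1895690 L ≈ 1896000 L.

1896000 litres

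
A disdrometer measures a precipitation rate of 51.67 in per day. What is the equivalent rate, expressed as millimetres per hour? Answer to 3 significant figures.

54.7 mm/hour

51.67 in/day × 25.4 mm/in × 0.0416667 day/hour = 54.7 mm/hour.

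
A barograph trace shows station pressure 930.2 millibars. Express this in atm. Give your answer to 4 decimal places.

0.9180 atm

1 mb = 0.000986923 atm, so 930.2 × 0.000986923 = 0.9180 atm.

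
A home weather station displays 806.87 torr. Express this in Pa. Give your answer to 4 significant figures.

107600 Pa

1 mmHg = 133.322 Pa, so 806.87 × 133.322 = 107600 Pa.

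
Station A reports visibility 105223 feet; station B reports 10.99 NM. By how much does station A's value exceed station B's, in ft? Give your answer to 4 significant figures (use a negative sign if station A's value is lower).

38450 ft

station B: 10.99 nmi = 66776.51 ft.
Difference: 105223.00 − 66776.51 = 38450 ft.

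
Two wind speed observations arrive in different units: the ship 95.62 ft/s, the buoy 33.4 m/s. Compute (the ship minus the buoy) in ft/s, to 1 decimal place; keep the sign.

-14.0 ft/s

the buoy: 33.4 m/s = 109.580 ft/s.
Difference: 95.620 − 109.580 = -14.0 ft/s.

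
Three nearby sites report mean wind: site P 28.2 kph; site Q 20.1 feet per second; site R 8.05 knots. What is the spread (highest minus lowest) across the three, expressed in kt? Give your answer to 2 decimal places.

site P: 28.2 km/h = 15.2268 kt.
site Q: 20.1 ft/s = 11.9089 kt.
Spread: 15.2268 − 8.0500 = 7.18 kt.

7.18 kt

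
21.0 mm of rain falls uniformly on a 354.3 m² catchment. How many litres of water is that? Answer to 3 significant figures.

7440 litres

1 mm over 1 m² is 1 L, so volume = 21 × 354.3 = 7440.3 L ≈ 7440 L.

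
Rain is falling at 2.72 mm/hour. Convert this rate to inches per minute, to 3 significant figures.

2.72 mm/hour × 0.0393701 in/mm × 0.0166667 hour/minute = 0.00178 in/minute.

0.00178 in/minute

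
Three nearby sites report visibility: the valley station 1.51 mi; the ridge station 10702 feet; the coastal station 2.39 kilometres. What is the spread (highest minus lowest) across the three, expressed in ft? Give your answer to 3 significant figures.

the valley station: 1.51 SM = 7972.80 ft.
the coastal station: 2.39 km = 7841.21 ft.
Spread: 10702.00 − 7841.21 = 2860 ft.

2860 ft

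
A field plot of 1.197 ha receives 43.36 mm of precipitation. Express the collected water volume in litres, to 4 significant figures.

Area: 1.197 ha = 11970 m².
1 mm over 1 m² is 1 L, so volume = 43.36 × 11970 = 519019.2 L ≈ 519000 L.

519000 litres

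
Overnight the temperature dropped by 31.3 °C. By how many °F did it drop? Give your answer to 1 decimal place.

Converting a difference, only the 9/5 scale factor applies: Δ°F = 31.3 × 1.8 = 56.3 °F.

56.3 °F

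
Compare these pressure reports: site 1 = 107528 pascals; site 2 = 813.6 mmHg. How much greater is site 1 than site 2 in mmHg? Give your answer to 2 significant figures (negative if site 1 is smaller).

site 1: 107528 Pa = 806.526 mmHg.
Difference: 806.526 − 813.600 = -7.1 mmHg.

-7.1 mmHg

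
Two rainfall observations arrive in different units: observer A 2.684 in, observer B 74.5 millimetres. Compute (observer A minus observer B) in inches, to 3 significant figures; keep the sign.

-0.249 in

observer B: 74.5 mm = 2.93307 in.
Difference: 2.68400 − 2.93307 = -0.249 in.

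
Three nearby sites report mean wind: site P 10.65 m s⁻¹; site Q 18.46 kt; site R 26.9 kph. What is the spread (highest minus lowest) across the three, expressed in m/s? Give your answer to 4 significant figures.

site Q: 18.46 kt = 9.49664 m/s.
site R: 26.9 km/h = 7.47222 m/s.
Spread: 10.65000 − 7.47222 = 3.178 m/s.

3.178 m/s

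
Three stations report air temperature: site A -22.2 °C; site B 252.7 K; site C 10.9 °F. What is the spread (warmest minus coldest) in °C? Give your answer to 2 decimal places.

10.48 °C

site B: 252.7 K = -20.450 °C.
site C: 10.9 °F = -11.722 °C.
Spread: (-11.722) − (-22.200) = 10.478 °C.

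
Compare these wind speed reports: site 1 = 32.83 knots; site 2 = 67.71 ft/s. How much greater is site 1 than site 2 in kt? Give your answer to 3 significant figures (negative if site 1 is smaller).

site 2: 67.71 ft/s = 40.1171 kt.
Difference: 32.8300 − 40.1171 = -7.29 kt.

-7.29 kt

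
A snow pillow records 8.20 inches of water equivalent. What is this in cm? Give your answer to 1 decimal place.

20.8 cm

1 in = 2.54 cm, so 8.20 × 2.54 = 20.8 cm.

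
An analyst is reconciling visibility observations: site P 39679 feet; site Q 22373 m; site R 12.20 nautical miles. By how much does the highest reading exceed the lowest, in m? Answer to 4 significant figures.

site P: 39679 ft = 12094.16 m.
site R: 12.20 nmi = 22594.40 m.
Spread: 22594.40 − 12094.16 = 10500 m.

10500 m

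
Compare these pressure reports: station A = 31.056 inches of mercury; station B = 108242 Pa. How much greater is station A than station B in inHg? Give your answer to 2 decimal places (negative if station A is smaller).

station B: 108242 Pa = 31.9638 inHg.
Difference: 31.0560 − 31.9638 = -0.91 inHg.

-0.91 inHg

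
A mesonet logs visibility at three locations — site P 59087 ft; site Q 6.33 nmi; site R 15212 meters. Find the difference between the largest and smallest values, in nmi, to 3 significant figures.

site P: 59087 ft = 9.7245 nmi.
site R: 15212 m = 8.2138 nmi.
Spread: 9.7245 − 6.3300 = 3.39 nmi.

3.39 nmi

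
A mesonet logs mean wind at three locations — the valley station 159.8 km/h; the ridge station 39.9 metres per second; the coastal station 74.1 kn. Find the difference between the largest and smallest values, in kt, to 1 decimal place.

12.2 kt

the valley station: 159.8 km/h = 86.285 kt.
the ridge station: 39.9 m/s = 77.559 kt.
Spread: 86.285 − 74.100 = 12.2 kt.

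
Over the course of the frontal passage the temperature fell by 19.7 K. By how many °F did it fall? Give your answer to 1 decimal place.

Converting a difference, only the 9/5 scale factor applies: Δ°F = 19.7 × 1.8 = 35.5 °F.

35.5 °F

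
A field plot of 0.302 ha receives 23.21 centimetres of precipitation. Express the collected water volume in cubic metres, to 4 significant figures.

Depth: 23.21 cm × 10 = 232.1 mm.
Area: 0.302 ha = 3020 m².
1 mm over 1 m² is 1 L, so volume = 232.1 × 3020 = 700942 L = 700.9 m³.

700.9 cubic metres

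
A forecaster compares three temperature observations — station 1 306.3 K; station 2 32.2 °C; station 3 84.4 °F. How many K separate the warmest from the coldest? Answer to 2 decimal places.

station 1: 306.3 K = 33.150 °C.
station 3: 84.4 °F = 29.111 °C.
Spread: 33.150 − 29.111 = 4.039 °C.

4.04 K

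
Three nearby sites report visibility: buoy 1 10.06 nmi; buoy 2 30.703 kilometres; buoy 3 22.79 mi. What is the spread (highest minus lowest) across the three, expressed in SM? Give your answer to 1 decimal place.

11.2 SM

buoy 1: 10.06 nmi = 11.577 SM.
buoy 2: 30.703 km = 19.078 SM.
Spread: 22.790 − 11.577 = 11.2 SM.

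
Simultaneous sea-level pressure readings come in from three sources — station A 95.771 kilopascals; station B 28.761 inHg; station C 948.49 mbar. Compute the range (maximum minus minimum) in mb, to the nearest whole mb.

25 mb

station A: 95.771 kPa = 957.71 mb.
station B: 28.761 inHg = 973.96 mb.
Spread: 973.96 − 948.49 = 25 mb.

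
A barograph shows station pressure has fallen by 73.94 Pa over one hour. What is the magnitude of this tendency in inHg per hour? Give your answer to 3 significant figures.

73.94 Pa / 1 h × 0.0002953 inHg/Pa = 0.0218 inHg/h.

0.0218 inHg per hour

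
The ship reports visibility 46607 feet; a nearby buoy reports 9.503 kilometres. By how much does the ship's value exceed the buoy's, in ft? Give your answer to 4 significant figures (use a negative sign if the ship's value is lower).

the buoy: 9.503 km = 31177.82 ft.
Difference: 46607.00 − 31177.82 = 15430 ft.

15430 ft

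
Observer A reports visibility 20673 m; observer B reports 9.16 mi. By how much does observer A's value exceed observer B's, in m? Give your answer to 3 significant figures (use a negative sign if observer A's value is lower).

5930 m

observer B: 9.16 SM = 14741.59 m.
Difference: 20673.00 − 14741.59 = 5930 m.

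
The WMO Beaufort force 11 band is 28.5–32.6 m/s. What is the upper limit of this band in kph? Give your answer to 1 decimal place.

28.5–32.6 m/s × 3.6 = 102.6–117.4 km/h.

117.4 km/h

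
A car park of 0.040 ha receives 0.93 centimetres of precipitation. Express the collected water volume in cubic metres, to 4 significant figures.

Depth: 0.93 cm × 10 = 9.3 mm.
Area: 0.040 ha = 400 m².
1 mm over 1 m² is 1 L, so volume = 9.3 × 400 = 3720 L = 3.720 m³.

3.720 cubic metres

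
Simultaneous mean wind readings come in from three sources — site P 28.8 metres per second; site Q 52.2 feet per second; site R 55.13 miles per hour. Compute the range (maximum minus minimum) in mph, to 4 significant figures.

site P: 28.8 m/s = 64.4238 mph.
site Q: 52.2 ft/s = 35.5909 mph.
Spread: 64.4238 − 35.5909 = 28.83 mph.

28.83 mph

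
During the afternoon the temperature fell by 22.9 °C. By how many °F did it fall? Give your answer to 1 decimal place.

41.2 °F

Converting a difference, only the 9/5 scale factor applies: Δ°F = 22.9 × 1.8 = 41.2 °F.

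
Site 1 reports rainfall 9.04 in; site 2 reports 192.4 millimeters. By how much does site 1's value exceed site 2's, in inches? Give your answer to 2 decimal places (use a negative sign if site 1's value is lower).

1.47 in

site 2: 192.4 mm = 7.5748 in.
Difference: 9.0400 − 7.5748 = 1.47 in.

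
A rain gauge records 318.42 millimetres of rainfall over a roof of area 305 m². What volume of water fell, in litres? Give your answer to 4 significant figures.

97120 litres

1 mm over 1 m² is 1 L, so volume = 318.42 × 305 = 97118.1 L ≈ 97120 L.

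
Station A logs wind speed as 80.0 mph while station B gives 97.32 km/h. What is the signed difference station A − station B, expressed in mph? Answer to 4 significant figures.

station B: 97.32 km/h = 60.4718 mph.
Difference: 80.0000 − 60.4718 = 19.53 mph.

19.53 mph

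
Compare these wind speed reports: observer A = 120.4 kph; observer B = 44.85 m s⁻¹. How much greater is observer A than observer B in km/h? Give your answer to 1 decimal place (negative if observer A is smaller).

observer B: 44.85 m/s = 161.460 km/h.
Difference: 120.400 − 161.460 = -41.1 km/h.

-41.1 km/h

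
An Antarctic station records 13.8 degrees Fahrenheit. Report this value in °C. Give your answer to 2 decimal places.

-10.11 °C

°C = (°F − 32) × 5/9 = (13.8 − 32) / 1.8 = -10.11 °C.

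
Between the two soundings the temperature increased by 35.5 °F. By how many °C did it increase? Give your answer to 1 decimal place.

19.7 °C

For a temperature change the 32° offset cancels: Δ°C = 35.5 × 0.5556 = 19.7 °C.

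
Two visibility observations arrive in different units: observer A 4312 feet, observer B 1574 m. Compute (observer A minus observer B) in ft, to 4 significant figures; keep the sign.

-852.0 ft

observer B: 1574 m = 5164.042 ft.
Difference: 4312.000 − 5164.042 = -852.0 ft.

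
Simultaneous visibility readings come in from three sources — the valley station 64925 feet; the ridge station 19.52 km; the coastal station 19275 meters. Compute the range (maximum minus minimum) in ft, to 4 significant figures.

1687 ft

the ridge station: 19.52 km = 64041.99 ft.
the coastal station: 19275 m = 63238.19 ft.
Spread: 64925.00 − 63238.19 = 1687 ft.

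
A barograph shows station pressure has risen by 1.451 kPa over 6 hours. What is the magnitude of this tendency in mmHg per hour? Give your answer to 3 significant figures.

1.451 kPa / 6 h × 7.50062 mmHg/kPa = 1.81 mmHg/h.

1.81 mmHg per hour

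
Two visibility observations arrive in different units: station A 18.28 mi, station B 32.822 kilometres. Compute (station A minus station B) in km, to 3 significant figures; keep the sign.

-3.40 km

station A: 18.28 SM = 29.4188 km.
Difference: 29.4188 − 32.8220 = -3.40 km.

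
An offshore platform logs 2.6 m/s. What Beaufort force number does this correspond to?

Beaufort force 2

2.6 m/s lies in the Beaufort 2 band (light breeze, 1.6–3.3 m/s).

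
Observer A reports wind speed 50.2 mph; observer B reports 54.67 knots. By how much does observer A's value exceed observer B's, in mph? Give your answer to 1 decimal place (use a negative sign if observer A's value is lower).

observer B: 54.67 kt = 62.913 mph.
Difference: 50.200 − 62.913 = -12.7 mph.

-12.7 mph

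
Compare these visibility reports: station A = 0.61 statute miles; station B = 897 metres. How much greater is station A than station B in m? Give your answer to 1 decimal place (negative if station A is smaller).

84.7 m

station A: 0.61 SM = 981.700 m.
Difference: 981.700 − 897.000 = 84.7 m.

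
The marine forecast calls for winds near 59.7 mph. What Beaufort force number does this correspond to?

Beaufort force 10

59.7 mph = 26.7 m/s, which is Beaufort 10 (storm, 24.5–28.4 m/s).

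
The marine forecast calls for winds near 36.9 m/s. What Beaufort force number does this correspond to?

Beaufort force 12

36.9 m/s lies in the Beaufort 12 band (hurricane force, ≥32.7 m/s).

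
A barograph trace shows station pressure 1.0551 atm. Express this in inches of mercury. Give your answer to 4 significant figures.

31.57 inHg

1 atm = 29.9213 inHg, so 1.0551 × 29.9213 = 31.57 inHg.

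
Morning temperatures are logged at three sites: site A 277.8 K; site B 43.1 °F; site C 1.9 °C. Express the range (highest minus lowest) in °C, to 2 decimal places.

4.27 °C

site A: 277.8 K = 4.650 °C.
site B: 43.1 °F = 6.167 °C.
Spread: 6.167 − 1.900 = 4.267 °C.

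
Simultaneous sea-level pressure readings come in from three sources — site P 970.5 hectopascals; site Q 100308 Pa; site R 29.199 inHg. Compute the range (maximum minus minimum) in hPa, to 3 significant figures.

site Q: 100308 Pa = 1003.080 hPa.
site R: 29.199 inHg = 988.792 hPa.
Spread: 1003.080 − 970.500 = 32.6 hPa.

32.6 hPa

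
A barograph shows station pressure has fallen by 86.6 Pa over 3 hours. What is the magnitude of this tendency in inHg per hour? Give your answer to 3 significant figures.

86.6 Pa / 3 h × 0.0002953 inHg/Pa = 0.00852 inHg/h.

0.00852 inHg per hour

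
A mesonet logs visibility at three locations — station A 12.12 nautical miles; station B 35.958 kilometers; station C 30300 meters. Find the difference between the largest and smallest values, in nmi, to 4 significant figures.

station B: 35.958 km = 19.41577 nmi.
station C: 30300 m = 16.36069 nmi.
Spread: 19.41577 − 12.12000 = 7.296 nmi.

7.296 nmi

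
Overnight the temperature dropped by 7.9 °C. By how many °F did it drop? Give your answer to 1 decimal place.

A change of 1 °C equals a change of 1.8 °F: Δ°F = 7.9 × 1.8 = 14.2 °F.

14.2 °F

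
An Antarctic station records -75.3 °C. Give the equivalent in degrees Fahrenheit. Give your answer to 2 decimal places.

-103.54 °F

°F = °C × 9/5 + 32 = -75.3 × 1.8 + 32 = -103.54 °F.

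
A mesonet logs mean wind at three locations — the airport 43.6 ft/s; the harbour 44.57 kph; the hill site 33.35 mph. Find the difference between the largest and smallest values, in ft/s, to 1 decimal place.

8.3 ft/s

the harbour: 44.57 km/h = 40.619 ft/s.
the hill site: 33.35 mph = 48.913 ft/s.
Spread: 48.913 − 40.619 = 8.3 ft/s.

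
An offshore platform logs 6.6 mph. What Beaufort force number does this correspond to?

Beaufort force 2

6.6 mph = 3.0 m/s, which is Beaufort 2 (light breeze, 1.6–3.3 m/s).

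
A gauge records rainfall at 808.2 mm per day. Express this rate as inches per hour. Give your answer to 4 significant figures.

808.2 mm/day × 0.0393701 in/mm × 0.0416667 day/hour = 1.326 in/hour.

1.326 in/hour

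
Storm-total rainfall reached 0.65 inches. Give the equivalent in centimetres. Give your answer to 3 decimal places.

1.651 cm

1 in = 2.54 cm, so 0.65 × 2.54 = 1.651 cm.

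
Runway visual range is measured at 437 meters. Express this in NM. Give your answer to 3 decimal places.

1 m = 0.000539957 nmi, so 437 × 0.000539957 = 0.236 nmi.

0.236 nmi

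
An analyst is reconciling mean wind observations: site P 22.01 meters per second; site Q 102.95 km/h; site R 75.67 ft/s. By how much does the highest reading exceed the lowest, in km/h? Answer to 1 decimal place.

23.7 km/h

site P: 22.01 m/s = 79.236 km/h.
site R: 75.67 ft/s = 83.031 km/h.
Spread: 102.950 − 79.236 = 23.7 km/h.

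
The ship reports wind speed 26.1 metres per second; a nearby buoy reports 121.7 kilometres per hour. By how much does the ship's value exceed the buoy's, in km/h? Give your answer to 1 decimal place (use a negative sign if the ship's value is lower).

-27.7 km/h

the ship: 26.1 m/s = 93.960 km/h.
Difference: 93.960 − 121.700 = -27.7 km/h.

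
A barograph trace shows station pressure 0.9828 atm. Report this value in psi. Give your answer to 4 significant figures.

14.44 psi

1 atm = 14.6959 psi, so 0.9828 × 14.6959 = 14.44 psi.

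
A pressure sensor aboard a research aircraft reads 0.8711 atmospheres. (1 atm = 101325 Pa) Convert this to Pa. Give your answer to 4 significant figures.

1 atm = 101325 Pa, so 0.8711 × 101325 = 88260 Pa.

88260 Pa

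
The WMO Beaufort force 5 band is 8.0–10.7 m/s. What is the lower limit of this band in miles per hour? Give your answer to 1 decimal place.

8.0–10.7 m/s × 2.237 = 17.9–23.9 mph.

17.9 mph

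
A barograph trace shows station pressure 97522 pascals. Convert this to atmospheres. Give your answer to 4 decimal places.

0.9625 atm

1 Pa = 9.86923e-06 atm, so 97522 × 9.86923e-06 = 0.9625 atm.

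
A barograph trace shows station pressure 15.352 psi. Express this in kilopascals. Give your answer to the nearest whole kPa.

1 psi = 6.89476 kPa, so 15.352 × 6.89476 = 106 kPa.

106 kPa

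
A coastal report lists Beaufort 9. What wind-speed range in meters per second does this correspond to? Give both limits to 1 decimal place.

Beaufort 9 (strong gale) spans 20.8–24.4 m/s.

20.8 to 24.4 m/s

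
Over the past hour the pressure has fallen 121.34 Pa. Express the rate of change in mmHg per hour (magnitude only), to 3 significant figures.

121.34 Pa / 1 h × 0.00750062 mmHg/Pa = 0.910 mmHg/h.

0.910 mmHg per hour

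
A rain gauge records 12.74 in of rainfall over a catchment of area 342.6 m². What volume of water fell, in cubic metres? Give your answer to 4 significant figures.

Depth: 12.74 in × 25.4 = 323.596 mm.
1 mm over 1 m² is 1 L, so volume = 323.596 × 342.6 = 110863.99 L = 110.9 m³.

110.9 cubic metres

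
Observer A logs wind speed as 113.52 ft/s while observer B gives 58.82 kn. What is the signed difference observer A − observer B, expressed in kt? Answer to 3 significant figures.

observer A: 113.52 ft/s = 67.2588 kt.
Difference: 67.2588 − 58.8200 = 8.44 kt.

8.44 kt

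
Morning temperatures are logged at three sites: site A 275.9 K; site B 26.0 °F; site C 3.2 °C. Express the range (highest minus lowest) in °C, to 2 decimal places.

site A: 275.9 K = 2.750 °C.
site B: 26.0 °F = -3.333 °C.
Spread: 3.200 − (-3.333) = 6.533 °C.

6.53 °C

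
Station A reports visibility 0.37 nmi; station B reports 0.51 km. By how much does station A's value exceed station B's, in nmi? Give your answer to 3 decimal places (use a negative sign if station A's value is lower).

0.095 nmi

station B: 0.51 km = 0.27538 nmi.
Difference: 0.37000 − 0.27538 = 0.095 nmi.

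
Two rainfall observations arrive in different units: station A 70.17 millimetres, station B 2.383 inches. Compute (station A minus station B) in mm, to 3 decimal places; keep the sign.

9.642 mm

station B: 2.383 in = 60.52820 mm.
Difference: 70.17000 − 60.52820 = 9.642 mm.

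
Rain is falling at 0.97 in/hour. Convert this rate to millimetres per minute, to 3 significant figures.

0.411 mm/minute

0.97 in/hour × 25.4 mm/in × 0.0166667 hour/minute = 0.411 mm/minute.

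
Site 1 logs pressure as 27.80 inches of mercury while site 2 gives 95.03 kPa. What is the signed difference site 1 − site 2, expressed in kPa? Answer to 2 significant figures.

site 1: 27.80 inHg = 94.1416 kPa.
Difference: 94.1416 − 95.0300 = -0.89 kPa.

-0.89 kPa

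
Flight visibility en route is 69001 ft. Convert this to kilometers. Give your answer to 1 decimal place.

1 ft = 0.0003048 km, so 69001 × 0.0003048 = 21.0 km.

21.0 km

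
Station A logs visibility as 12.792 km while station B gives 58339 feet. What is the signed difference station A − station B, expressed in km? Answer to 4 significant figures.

station B: 58339 ft = 17.78173 km.
Difference: 12.79200 − 17.78173 = -4.990 km.

-4.990 km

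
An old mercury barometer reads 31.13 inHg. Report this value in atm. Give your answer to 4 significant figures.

1.040 atm

1 inHg = 0.0334211 atm, so 31.13 × 0.0334211 = 1.040 atm.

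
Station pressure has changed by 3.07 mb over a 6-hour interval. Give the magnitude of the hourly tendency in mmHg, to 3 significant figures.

0.384 mmHg per hour

3.07 mb / 6 h × 0.750062 mmHg/mb = 0.384 mmHg/h.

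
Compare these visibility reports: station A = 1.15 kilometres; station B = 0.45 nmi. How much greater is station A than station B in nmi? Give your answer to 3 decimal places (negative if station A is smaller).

station A: 1.15 km = 0.62095 nmi.
Difference: 0.62095 − 0.45000 = 0.171 nmi.

0.171 nmi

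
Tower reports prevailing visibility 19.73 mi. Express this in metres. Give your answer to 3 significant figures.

31800 m

1 SM = 1609.34 m, so 19.73 × 1609.34 = 31800 m.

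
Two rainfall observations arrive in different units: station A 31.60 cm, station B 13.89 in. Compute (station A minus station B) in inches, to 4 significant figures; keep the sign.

-1.449 in

station A: 31.60 cm = 12.44094 in.
Difference: 12.44094 − 13.89000 = -1.449 in.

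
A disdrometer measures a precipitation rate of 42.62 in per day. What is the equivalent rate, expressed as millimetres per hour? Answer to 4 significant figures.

45.11 mm/hour

42.62 in/day × 25.4 mm/in × 0.0416667 day/hour = 45.11 mm/hour.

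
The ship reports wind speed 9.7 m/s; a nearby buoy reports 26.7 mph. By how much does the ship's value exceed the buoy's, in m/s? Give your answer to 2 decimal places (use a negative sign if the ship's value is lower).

-2.24 m/s

the buoy: 26.7 mph = 11.9360 m/s.
Difference: 9.7000 − 11.9360 = -2.24 m/s.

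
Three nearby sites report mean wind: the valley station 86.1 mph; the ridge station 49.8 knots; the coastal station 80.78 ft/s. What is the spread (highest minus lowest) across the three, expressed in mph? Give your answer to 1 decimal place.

the ridge station: 49.8 kt = 57.309 mph.
the coastal station: 80.78 ft/s = 55.077 mph.
Spread: 86.100 − 55.077 = 31.0 mph.

31.0 mph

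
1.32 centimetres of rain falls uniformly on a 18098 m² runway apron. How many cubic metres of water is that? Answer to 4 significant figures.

238.9 cubic metres

Depth: 1.32 cm × 10 = 13.2 mm.
1 mm over 1 m² is 1 L, so volume = 13.2 × 18098 = 238893.6 L = 238.9 m³.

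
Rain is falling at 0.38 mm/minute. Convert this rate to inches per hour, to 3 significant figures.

0.38 mm/minute × 0.0393701 in/mm × 60 minute/hour = 0.898 in/hour.

0.898 in/hour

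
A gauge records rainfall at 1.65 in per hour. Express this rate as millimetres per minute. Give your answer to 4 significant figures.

1.65 in/hour × 25.4 mm/in × 0.0166667 hour/minute = 0.6985 mm/minute.

0.6985 mm/minute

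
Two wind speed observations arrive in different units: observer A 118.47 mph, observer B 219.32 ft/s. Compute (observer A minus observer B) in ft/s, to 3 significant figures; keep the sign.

observer A: 118.47 mph = 173.756 ft/s.
Difference: 173.756 − 219.320 = -45.6 ft/s.

-45.6 ft/s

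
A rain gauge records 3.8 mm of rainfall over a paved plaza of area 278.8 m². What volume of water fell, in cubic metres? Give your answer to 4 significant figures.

1 mm over 1 m² is 1 L, so volume = 3.8 × 278.8 = 1059.44 L = 1.059 m³.

1.059 cubic metres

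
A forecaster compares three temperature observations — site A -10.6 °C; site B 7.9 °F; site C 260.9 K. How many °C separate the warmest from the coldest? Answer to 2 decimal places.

site B: 7.9 °F = -13.389 °C.
site C: 260.9 K = -12.250 °C.
Spread: (-10.600) − (-13.389) = 2.789 °C.

2.79 °C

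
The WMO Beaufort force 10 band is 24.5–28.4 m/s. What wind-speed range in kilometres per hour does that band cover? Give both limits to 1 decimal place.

88.2 to 102.2 km/h

24.5–28.4 m/s × 3.6 = 88.2–102.2 km/h.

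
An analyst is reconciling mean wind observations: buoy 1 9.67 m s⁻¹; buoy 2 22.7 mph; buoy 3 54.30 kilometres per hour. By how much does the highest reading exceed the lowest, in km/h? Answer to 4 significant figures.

buoy 1: 9.67 m/s = 34.8120 km/h.
buoy 2: 22.7 mph = 36.5321 km/h.
Spread: 54.3000 − 34.8120 = 19.49 km/h.

19.49 km/h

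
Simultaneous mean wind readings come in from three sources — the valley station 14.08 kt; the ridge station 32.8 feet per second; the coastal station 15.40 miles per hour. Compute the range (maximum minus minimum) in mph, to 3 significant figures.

6.96 mph

the valley station: 14.08 kt = 16.2030 mph.
the ridge station: 32.8 ft/s = 22.3636 mph.
Spread: 22.3636 − 15.4000 = 6.96 mph.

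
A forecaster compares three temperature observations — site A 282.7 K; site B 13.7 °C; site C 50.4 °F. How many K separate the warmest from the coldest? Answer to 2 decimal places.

site A: 282.7 K = 9.550 °C.
site C: 50.4 °F = 10.222 °C.
Spread: 13.700 − 9.550 = 4.150 °C.

4.15 K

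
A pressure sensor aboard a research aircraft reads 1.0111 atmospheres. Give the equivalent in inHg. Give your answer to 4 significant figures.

30.25 inHg

1 atm = 29.9213 inHg, so 1.0111 × 29.9213 = 30.25 inHg.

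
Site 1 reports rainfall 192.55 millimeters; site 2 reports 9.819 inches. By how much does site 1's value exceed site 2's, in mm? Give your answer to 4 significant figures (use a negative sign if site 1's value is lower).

site 2: 9.819 in = 249.4026 mm.
Difference: 192.5500 − 249.4026 = -56.85 mm.

-56.85 mm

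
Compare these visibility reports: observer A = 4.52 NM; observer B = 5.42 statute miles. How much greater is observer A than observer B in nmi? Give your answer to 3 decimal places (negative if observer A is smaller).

-0.190 nmi

observer B: 5.42 SM = 4.70985 nmi.
Difference: 4.52000 − 4.70985 = -0.190 nmi.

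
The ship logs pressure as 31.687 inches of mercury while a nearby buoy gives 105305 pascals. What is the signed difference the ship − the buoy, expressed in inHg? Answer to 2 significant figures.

0.59 inHg

the buoy: 105305 Pa = 31.0965 inHg.
Difference: 31.6870 − 31.0965 = 0.59 inHg.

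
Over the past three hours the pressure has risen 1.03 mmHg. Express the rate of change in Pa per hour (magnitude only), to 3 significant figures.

1.03 mmHg / 3 h × 133.322 Pa/mmHg = 45.8 Pa/h.

45.8 Pa per hour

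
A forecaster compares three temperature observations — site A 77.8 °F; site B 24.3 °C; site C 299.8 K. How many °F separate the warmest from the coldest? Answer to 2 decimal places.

4.23 °F

site A: 77.8 °F = 25.444 °C.
site C: 299.8 K = 26.650 °C.
Spread: 26.650 − 24.300 = 2.350 °C = 4.23 °F.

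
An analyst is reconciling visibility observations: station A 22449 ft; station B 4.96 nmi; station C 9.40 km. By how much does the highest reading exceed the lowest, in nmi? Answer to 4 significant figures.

1.381 nmi

station A: 22449 ft = 3.69463 nmi.
station C: 9.40 km = 5.07559 nmi.
Spread: 5.07559 − 3.69463 = 1.381 nmi.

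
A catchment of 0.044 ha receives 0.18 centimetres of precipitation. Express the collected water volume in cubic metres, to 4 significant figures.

Depth: 0.18 cm × 10 = 1.8 mm.
Area: 0.044 ha = 440 m².
1 mm over 1 m² is 1 L, so volume = 1.8 × 440 = 792 L = 0.7920 m³.

0.7920 cubic metres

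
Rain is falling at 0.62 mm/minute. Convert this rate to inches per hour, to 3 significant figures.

1.46 in/hour

0.62 mm/minute × 0.0393701 in/mm × 60 minute/hour = 1.46 in/hour.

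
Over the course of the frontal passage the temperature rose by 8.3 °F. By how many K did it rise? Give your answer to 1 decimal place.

Converting a difference, only the 9/5 scale factor applies: ΔK = 8.3 × 0.5556 = 4.6 K.

4.6 K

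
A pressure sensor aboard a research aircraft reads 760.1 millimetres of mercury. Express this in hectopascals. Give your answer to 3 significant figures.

1010 hPa

1 mmHg = 1.33322 hPa, so 760.1 × 1.33322 = 1010 hPa.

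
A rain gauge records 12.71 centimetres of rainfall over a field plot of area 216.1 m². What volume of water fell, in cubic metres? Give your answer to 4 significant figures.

27.47 cubic metres

Depth: 12.71 cm × 10 = 127.1 mm.
1 mm over 1 m² is 1 L, so volume = 127.1 × 216.1 = 27466.31 L = 27.47 m³.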